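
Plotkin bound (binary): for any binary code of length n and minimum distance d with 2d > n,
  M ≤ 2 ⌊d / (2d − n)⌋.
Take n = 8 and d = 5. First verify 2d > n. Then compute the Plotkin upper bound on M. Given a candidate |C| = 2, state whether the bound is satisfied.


Plotkin bound M ≤ 4; given |C| = 2 ≤ bound (satisfied).

Check applicability: 2d = 10, n = 8.
2d − n = 2 > 0, so Plotkin applies.
Compute d/(2d−n) = 5/2 ≈ 2.5000.
⌊d/(2d−n)⌋ = 2.
Plotkin bound: M ≤ 2·2 = 4.
Given |C| = 2, check: satisfied.
This |C| is below the Plotkin bound.


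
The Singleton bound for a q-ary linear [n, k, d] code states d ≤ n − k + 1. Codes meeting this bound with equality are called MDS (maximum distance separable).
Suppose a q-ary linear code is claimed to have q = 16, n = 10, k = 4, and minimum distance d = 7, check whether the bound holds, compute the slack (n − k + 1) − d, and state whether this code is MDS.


Singleton RHS = n − k + 1 = 7, slack = 0, bound satisfied, MDS.

Singleton bound: d ≤ n − k + 1.
Here n = 10, k = 4, so n − k + 1 = 7.
Given d = 7, check d ≤ 7: YES.
Slack = (n − k + 1) − d = 0.
The code is MDS (slack = 0).
Description: the claimed parameters are [10, 4, 7]_16; such a code would be MDS (meets Singleton bound).


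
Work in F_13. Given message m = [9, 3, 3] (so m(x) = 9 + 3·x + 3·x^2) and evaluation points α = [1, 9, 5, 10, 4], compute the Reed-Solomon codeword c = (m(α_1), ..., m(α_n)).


c = [2, 6, 8, 1, 4]

Message polynomial: m(x) = 9 + 3·x + 3·x^2 (mod 13).
For each evaluation point α_i, compute m(α_i) mod 13:
  α_1 = 1: Horner steps 3 → 6 → 2, so m(1) = 2.
  α_2 = 9: Horner steps 3 → 4 → 6, so m(9) = 6.
  α_3 = 5: Horner steps 3 → 5 → 8, so m(5) = 8.
  α_4 = 10: Horner steps 3 → 7 → 1, so m(10) = 1.
  α_5 = 4: Horner steps 3 → 2 → 4, so m(4) = 4.
Codeword c = [2, 6, 8, 1, 4] ∈ F_13^5.


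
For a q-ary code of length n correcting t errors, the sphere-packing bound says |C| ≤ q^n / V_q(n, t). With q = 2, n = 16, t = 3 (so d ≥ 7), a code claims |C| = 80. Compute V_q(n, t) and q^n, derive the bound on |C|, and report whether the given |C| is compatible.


V_q(n, t) = 697, q^n = 65536, Hamming bound = 94, |C| = 80 ≤ bound (satisfied).

Step 1: Compute V_q(n, t) = Σ_{j=0}^3 C(n, j) (q−1)^j.
  j = 0: C(16,0)·(1)^0 = 1·1 = 1.
  j = 1: C(16,1)·(1)^1 = 16·1 = 16.
  j = 2: C(16,2)·(1)^2 = 120·1 = 120.
  j = 3: C(16,3)·(1)^3 = 560·1 = 560.
  V_q(n, t) = 1 + 16 + 120 + 560 = 697.
Step 2: q^n = 2^16 = 65536.
Step 3: Hamming bound ⌊q^n / V_q(n,t)⌋ = ⌊65536/697⌋ = 94.
Step 4: Compare |C| = 80 to 94: satisfied.
The claimed |C| lies below the Hamming bound.


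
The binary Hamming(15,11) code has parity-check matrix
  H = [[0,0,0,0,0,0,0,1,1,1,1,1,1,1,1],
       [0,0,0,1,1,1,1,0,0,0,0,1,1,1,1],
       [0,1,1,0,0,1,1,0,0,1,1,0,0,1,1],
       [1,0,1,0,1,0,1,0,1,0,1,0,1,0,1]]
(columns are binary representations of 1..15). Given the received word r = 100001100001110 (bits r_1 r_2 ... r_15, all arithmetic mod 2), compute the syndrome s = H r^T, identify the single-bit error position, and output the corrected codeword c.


s = (1, 1, 1, 1)^T, error position = 15, corrected codeword c = 100001100001111

Compute s = H r^T mod 2 one row at a time:
  s_1 = 0 + 0 + 0 + 0 + 1 + 1 + 1 + 0 = 3 ≡ 1 (mod 2).
  s_2 = 0 + 0 + 1 + 1 + 1 + 1 + 1 + 0 = 5 ≡ 1 (mod 2).
  s_3 = 0 + 0 + 1 + 1 + 0 + 0 + 1 + 0 = 3 ≡ 1 (mod 2).
  s_4 = 1 + 0 + 0 + 1 + 0 + 0 + 1 + 0 = 3 ≡ 1 (mod 2).
s = (1, 1, 1, 1)^T — this equals column 15 of H (binary 1111), so error is at position 15.
Correct: flip bit 15 of r = 100001100001110 to get c = 100001100001111.


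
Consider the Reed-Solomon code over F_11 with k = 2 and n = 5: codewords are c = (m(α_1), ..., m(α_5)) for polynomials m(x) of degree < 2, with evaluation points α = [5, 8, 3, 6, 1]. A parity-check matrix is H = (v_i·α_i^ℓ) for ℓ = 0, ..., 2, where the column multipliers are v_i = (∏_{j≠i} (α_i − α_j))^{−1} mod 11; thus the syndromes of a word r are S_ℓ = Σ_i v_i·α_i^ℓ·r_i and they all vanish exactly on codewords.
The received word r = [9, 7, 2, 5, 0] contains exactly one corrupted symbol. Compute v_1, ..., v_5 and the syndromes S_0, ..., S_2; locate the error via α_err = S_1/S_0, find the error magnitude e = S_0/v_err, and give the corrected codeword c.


S = (8, 7, 2), error at position 1, error magnitude e = 5, c = [4, 7, 2, 5, 0].

Step 1: column multipliers v_i = (∏_{j≠i}(α_i − α_j))^{−1} mod 11.
  i = 1 (α = 5): (5−8)(5−3)(5−6)(5−1) = (−3)·2·(−1)·4 = 24 ≡ 2, so v_1 = 2^{−1} = 6 (mod 11).
  i = 2 (α = 8): (8−5)(8−3)(8−6)(8−1) = 3·5·2·7 = 210 ≡ 1, so v_2 = 1^{−1} = 1 (mod 11).
  i = 3 (α = 3): (3−5)(3−8)(3−6)(3−1) = (−2)·(−5)·(−3)·2 = −60 ≡ 6, so v_3 = 6^{−1} = 2 (mod 11).
  i = 4 (α = 6): (6−5)(6−8)(6−3)(6−1) = 1·(−2)·3·5 = −30 ≡ 3, so v_4 = 3^{−1} = 4 (mod 11).
  i = 5 (α = 1): (1−5)(1−8)(1−3)(1−6) = (−4)·(−7)·(−2)·(−5) = 280 ≡ 5, so v_5 = 5^{−1} = 9 (mod 11).
  v = [6, 1, 2, 4, 9].
Step 2: syndromes of r = [9, 7, 2, 5, 0] (all sums mod 11).
  S_0 = Σ v_i r_i = 6·9 + 1·7 + 2·2 + 4·5 + 9·0 = 85 ≡ 8.
  S_1 = Σ v_i α_i r_i = 6·5·9 + 1·8·7 + 2·3·2 + 4·6·5 + 9·1·0 = 458 ≡ 7.
  α_i^2 mod 11 = [3, 9, 9, 3, 1].
  S_2 = Σ v_i α_i^2 r_i = 6·3·9 + 1·9·7 + 2·9·2 + 4·3·5 + 9·1·0 = 321 ≡ 2.
  S = (8, 7, 2) ≠ 0, so r is not a codeword (an error is present).
Step 3: locate the error. For a single error e at position i, S_ℓ = v_i·e·α_i^ℓ, so α_err = S_1/S_0.
  S_0^{−1} = 8^{−1} = 7 (mod 11), so α_err = 7·7 = 49 ≡ 5 = α_1. Error position i = 1.
  Consistency check: S_2/S_1 = 2·8 = 16 ≡ 5 = α_err ✓ (single-error assumption holds).
Step 4: error magnitude e = S_0/v_1 = S_0·∏_{j≠1}(α_1 − α_j) = 8·2 = 16 ≡ 5 (mod 11).
Step 5: correct position 1: c_1 = r_1 − e = 9 − 5 ≡ 4 (mod 11). Hence c = [4, 7, 2, 5, 0].
  Check: interpolating c through the α_i gives m(x) = 10 + 1·x (degree < 2) with m(α_i) = c_i for every i, so c is indeed a codeword.


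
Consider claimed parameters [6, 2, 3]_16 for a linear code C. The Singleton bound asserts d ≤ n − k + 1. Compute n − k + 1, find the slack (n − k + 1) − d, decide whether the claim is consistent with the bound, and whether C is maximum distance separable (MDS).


Singleton RHS = n − k + 1 = 5, slack = 2, bound satisfied, not MDS.

Singleton bound: d ≤ n − k + 1.
Here n = 6, k = 2, so n − k + 1 = 5.
Given d = 3, check d ≤ 5: YES.
Slack = (n − k + 1) − d = 2.
The code is NOT MDS (slack = 2 > 0).
Description: the claimed parameters are [6, 2, 3]_16; such a code would be non-MDS.


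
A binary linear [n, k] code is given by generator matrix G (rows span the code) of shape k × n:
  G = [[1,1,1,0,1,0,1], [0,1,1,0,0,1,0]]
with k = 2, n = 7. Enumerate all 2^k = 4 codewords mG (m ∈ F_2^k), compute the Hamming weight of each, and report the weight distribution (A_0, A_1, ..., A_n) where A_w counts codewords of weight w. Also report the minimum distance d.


Weight distribution: A_0 = 1, A_3 = 1, A_4 = 1, A_5 = 1. Minimum distance d = 3.

Enumerate all 2^2 = 4 messages m ∈ F_2^2.
For each, compute codeword c = mG in F_2^7, then tally its weight.
  m = 00 → c = 0000000, weight = 0.
  m = 10 → c = 1110101, weight = 5.
  m = 01 → c = 0110010, weight = 3.
  m = 11 → c = 1000111, weight = 4.
Tally weights:
  weight 0: 1 codewords.
  weight 3: 1 codewords.
  weight 4: 1 codewords.
  weight 5: 1 codewords.
Minimum distance d = smallest w > 0 with A_w > 0 = 3.
Sanity: Σ A_w = 4 = 2^2 = 4 ✓.


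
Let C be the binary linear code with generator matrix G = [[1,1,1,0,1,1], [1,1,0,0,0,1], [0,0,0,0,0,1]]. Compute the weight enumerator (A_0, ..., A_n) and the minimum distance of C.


Weight distribution: A_0 = 1, A_1 = 1, A_2 = 2, A_3 = 2, A_4 = 1, A_5 = 1. Minimum distance d = 1.

Enumerate all 2^3 = 8 messages m ∈ F_2^3.
For each, compute codeword c = mG in F_2^6, then tally its weight.
  m = 000 → c = 000000, weight = 0.
  m = 100 → c = 111011, weight = 5.
  m = 010 → c = 110001, weight = 3.
  m = 110 → c = 001010, weight = 2.
  m = 001 → c = 000001, weight = 1.
  m = 101 → c = 111010, weight = 4.
  m = 011 → c = 110000, weight = 2.
  m = 111 → c = 001011, weight = 3.
Tally weights:
  weight 0: 1 codewords.
  weight 1: 1 codewords.
  weight 2: 2 codewords.
  weight 3: 2 codewords.
  weight 4: 1 codewords.
  weight 5: 1 codewords.
Minimum distance d = smallest w > 0 with A_w > 0 = 1.
Sanity: Σ A_w = 8 = 2^3 = 8 ✓.


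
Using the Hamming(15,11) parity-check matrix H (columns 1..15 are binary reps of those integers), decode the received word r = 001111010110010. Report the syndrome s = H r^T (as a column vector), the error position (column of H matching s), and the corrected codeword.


s = (0, 0, 1, 1)^T, error position = 3, corrected codeword c = 000111010110010

Compute s = H r^T mod 2 one row at a time:
  s_1 = 1 + 0 + 1 + 1 + 0 + 0 + 1 + 0 = 4 ≡ 0 (mod 2).
  s_2 = 1 + 1 + 1 + 0 + 0 + 0 + 1 + 0 = 4 ≡ 0 (mod 2).
  s_3 = 0 + 1 + 1 + 0 + 1 + 1 + 1 + 0 = 5 ≡ 1 (mod 2).
  s_4 = 0 + 1 + 1 + 0 + 0 + 1 + 0 + 0 = 3 ≡ 1 (mod 2).
s = (0, 0, 1, 1)^T — this equals column 3 of H (binary 0011), so error is at position 3.
Correct: flip bit 3 of r = 001111010110010 to get c = 000111010110010.


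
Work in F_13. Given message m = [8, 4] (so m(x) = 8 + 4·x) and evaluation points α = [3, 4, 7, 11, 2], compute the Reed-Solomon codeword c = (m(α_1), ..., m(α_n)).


c = [7, 11, 10, 0, 3]

Message polynomial: m(x) = 8 + 4·x (mod 13).
For each evaluation point α_i, compute m(α_i) mod 13:
  α_1 = 3: Horner steps 4 → 7, so m(3) = 7.
  α_2 = 4: Horner steps 4 → 11, so m(4) = 11.
  α_3 = 7: Horner steps 4 → 10, so m(7) = 10.
  α_4 = 11: Horner steps 4 → 0, so m(11) = 0.
  α_5 = 2: Horner steps 4 → 3, so m(2) = 3.
Codeword c = [7, 11, 10, 0, 3] ∈ F_13^5.


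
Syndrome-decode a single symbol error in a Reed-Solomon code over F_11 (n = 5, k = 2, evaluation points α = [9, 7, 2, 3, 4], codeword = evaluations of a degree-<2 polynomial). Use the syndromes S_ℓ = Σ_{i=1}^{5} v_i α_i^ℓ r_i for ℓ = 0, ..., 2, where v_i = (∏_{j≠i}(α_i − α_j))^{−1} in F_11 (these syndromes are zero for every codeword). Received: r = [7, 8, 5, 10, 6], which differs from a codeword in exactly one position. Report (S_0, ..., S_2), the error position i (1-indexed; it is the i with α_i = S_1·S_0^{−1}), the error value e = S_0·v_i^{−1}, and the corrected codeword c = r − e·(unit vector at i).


S = (3, 1, 4), error at position 5, error magnitude e = 2, c = [7, 8, 5, 10, 4].

Step 1: column multipliers v_i = (∏_{j≠i}(α_i − α_j))^{−1} mod 11.
  i = 1 (α = 9): (9−7)(9−2)(9−3)(9−4) = 2·7·6·5 = 420 ≡ 2, so v_1 = 2^{−1} = 6 (mod 11).
  i = 2 (α = 7): (7−9)(7−2)(7−3)(7−4) = (−2)·5·4·3 = −120 ≡ 1, so v_2 = 1^{−1} = 1 (mod 11).
  i = 3 (α = 2): (2−9)(2−7)(2−3)(2−4) = (−7)·(−5)·(−1)·(−2) = 70 ≡ 4, so v_3 = 4^{−1} = 3 (mod 11).
  i = 4 (α = 3): (3−9)(3−7)(3−2)(3−4) = (−6)·(−4)·1·(−1) = −24 ≡ 9, so v_4 = 9^{−1} = 5 (mod 11).
  i = 5 (α = 4): (4−9)(4−7)(4−2)(4−3) = (−5)·(−3)·2·1 = 30 ≡ 8, so v_5 = 8^{−1} = 7 (mod 11).
  v = [6, 1, 3, 5, 7].
Step 2: syndromes of r = [7, 8, 5, 10, 6] (all sums mod 11).
  S_0 = Σ v_i r_i = 6·7 + 1·8 + 3·5 + 5·10 + 7·6 = 157 ≡ 3.
  S_1 = Σ v_i α_i r_i = 6·9·7 + 1·7·8 + 3·2·5 + 5·3·10 + 7·4·6 = 782 ≡ 1.
  α_i^2 mod 11 = [4, 5, 4, 9, 5].
  S_2 = Σ v_i α_i^2 r_i = 6·4·7 + 1·5·8 + 3·4·5 + 5·9·10 + 7·5·6 = 928 ≡ 4.
  S = (3, 1, 4) ≠ 0, so r is not a codeword (an error is present).
Step 3: locate the error. For a single error e at position i, S_ℓ = v_i·e·α_i^ℓ, so α_err = S_1/S_0.
  S_0^{−1} = 3^{−1} = 4 (mod 11), so α_err = 1·4 = 4 ≡ 4 = α_5. Error position i = 5.
  Consistency check: S_2/S_1 = 4·1 = 4 ≡ 4 = α_err ✓ (single-error assumption holds).
Step 4: error magnitude e = S_0/v_5 = S_0·∏_{j≠5}(α_5 − α_j) = 3·8 = 24 ≡ 2 (mod 11).
Step 5: correct position 5: c_5 = r_5 − e = 6 − 2 ≡ 4 (mod 11). Hence c = [7, 8, 5, 10, 4].
  Check: interpolating c through the α_i gives m(x) = 6 + 5·x (degree < 2) with m(α_i) = c_i for every i, so c is indeed a codeword.


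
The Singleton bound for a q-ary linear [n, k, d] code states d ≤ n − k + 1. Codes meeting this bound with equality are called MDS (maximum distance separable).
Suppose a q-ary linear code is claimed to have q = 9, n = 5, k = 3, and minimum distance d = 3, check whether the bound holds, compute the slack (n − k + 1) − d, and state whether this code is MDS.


Singleton RHS = n − k + 1 = 3, slack = 0, bound satisfied, MDS.

Singleton bound: d ≤ n − k + 1.
Here n = 5, k = 3, so n − k + 1 = 3.
Given d = 3, check d ≤ 3: YES.
Slack = (n − k + 1) − d = 0.
The code is MDS (slack = 0).
Description: the claimed parameters are [5, 3, 3]_9; such a code would be MDS (meets Singleton bound).


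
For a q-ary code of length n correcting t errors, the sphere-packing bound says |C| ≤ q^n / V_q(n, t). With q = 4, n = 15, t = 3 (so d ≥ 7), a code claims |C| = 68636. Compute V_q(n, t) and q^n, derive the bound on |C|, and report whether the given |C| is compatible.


V_q(n, t) = 13276, q^n = 1073741824, Hamming bound = 80878, |C| = 68636 ≤ bound (satisfied).

Step 1: Compute V_q(n, t) = Σ_{j=0}^3 C(n, j) (q−1)^j.
  j = 0: C(15,0)·(3)^0 = 1·1 = 1.
  j = 1: C(15,1)·(3)^1 = 15·3 = 45.
  j = 2: C(15,2)·(3)^2 = 105·9 = 945.
  j = 3: C(15,3)·(3)^3 = 455·27 = 12285.
  V_q(n, t) = 1 + 45 + 945 + 12285 = 13276.
Step 2: q^n = 4^15 = 1073741824.
Step 3: Hamming bound ⌊q^n / V_q(n,t)⌋ = ⌊1073741824/13276⌋ = 80878.
Step 4: Compare |C| = 68636 to 80878: satisfied.
The claimed |C| lies below the Hamming bound.


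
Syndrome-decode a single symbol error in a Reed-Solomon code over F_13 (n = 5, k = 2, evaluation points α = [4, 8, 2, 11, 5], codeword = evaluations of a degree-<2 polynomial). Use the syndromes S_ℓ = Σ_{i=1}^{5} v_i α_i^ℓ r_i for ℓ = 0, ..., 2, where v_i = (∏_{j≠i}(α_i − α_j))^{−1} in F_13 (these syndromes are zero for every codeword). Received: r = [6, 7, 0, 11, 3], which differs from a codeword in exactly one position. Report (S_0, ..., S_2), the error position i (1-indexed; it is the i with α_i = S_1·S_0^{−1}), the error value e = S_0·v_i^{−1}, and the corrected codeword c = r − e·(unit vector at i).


S = (12, 11, 9), error at position 3, error magnitude e = 1, c = [6, 7, 12, 11, 3].

Step 1: column multipliers v_i = (∏_{j≠i}(α_i − α_j))^{−1} mod 13.
  i = 1 (α = 4): (4−8)(4−2)(4−11)(4−5) = (−4)·2·(−7)·(−1) = −56 ≡ 9, so v_1 = 9^{−1} = 3 (mod 13).
  i = 2 (α = 8): (8−4)(8−2)(8−11)(8−5) = 4·6·(−3)·3 = −216 ≡ 5, so v_2 = 5^{−1} = 8 (mod 13).
  i = 3 (α = 2): (2−4)(2−8)(2−11)(2−5) = (−2)·(−6)·(−9)·(−3) = 324 ≡ 12, so v_3 = 12^{−1} = 12 (mod 13).
  i = 4 (α = 11): (11−4)(11−8)(11−2)(11−5) = 7·3·9·6 = 1134 ≡ 3, so v_4 = 3^{−1} = 9 (mod 13).
  i = 5 (α = 5): (5−4)(5−8)(5−2)(5−11) = 1·(−3)·3·(−6) = 54 ≡ 2, so v_5 = 2^{−1} = 7 (mod 13).
  v = [3, 8, 12, 9, 7].
Step 2: syndromes of r = [6, 7, 0, 11, 3] (all sums mod 13).
  S_0 = Σ v_i r_i = 3·6 + 8·7 + 12·0 + 9·11 + 7·3 = 194 ≡ 12.
  S_1 = Σ v_i α_i r_i = 3·4·6 + 8·8·7 + 12·2·0 + 9·11·11 + 7·5·3 = 1714 ≡ 11.
  α_i^2 mod 13 = [3, 12, 4, 4, 12].
  S_2 = Σ v_i α_i^2 r_i = 3·3·6 + 8·12·7 + 12·4·0 + 9·4·11 + 7·12·3 = 1374 ≡ 9.
  S = (12, 11, 9) ≠ 0, so r is not a codeword (an error is present).
Step 3: locate the error. For a single error e at position i, S_ℓ = v_i·e·α_i^ℓ, so α_err = S_1/S_0.
  S_0^{−1} = 12^{−1} = 12 (mod 13), so α_err = 11·12 = 132 ≡ 2 = α_3. Error position i = 3.
  Consistency check: S_2/S_1 = 9·6 = 54 ≡ 2 = α_err ✓ (single-error assumption holds).
Step 4: error magnitude e = S_0/v_3 = S_0·∏_{j≠3}(α_3 − α_j) = 12·12 = 144 ≡ 1 (mod 13).
Step 5: correct position 3: c_3 = r_3 − e = 0 − 1 ≡ 12 (mod 13). Hence c = [6, 7, 12, 11, 3].
  Check: interpolating c through the α_i gives m(x) = 5 + 10·x (degree < 2) with m(α_i) = c_i for every i, so c is indeed a codeword.


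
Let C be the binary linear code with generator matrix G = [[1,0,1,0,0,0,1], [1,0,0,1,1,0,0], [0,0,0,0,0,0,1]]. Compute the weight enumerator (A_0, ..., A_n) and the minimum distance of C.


Weight distribution: A_0 = 1, A_1 = 1, A_2 = 1, A_3 = 3, A_4 = 2. Minimum distance d = 1.

Enumerate all 2^3 = 8 messages m ∈ F_2^3.
For each, compute codeword c = mG in F_2^7, then tally its weight.
  m = 000 → c = 0000000, weight = 0.
  m = 100 → c = 1010001, weight = 3.
  m = 010 → c = 1001100, weight = 3.
  m = 110 → c = 0011101, weight = 4.
  m = 001 → c = 0000001, weight = 1.
  m = 101 → c = 1010000, weight = 2.
  m = 011 → c = 1001101, weight = 4.
  m = 111 → c = 0011100, weight = 3.
Tally weights:
  weight 0: 1 codewords.
  weight 1: 1 codewords.
  weight 2: 1 codewords.
  weight 3: 3 codewords.
  weight 4: 2 codewords.
Minimum distance d = smallest w > 0 with A_w > 0 = 1.
Sanity: Σ A_w = 8 = 2^3 = 8 ✓.


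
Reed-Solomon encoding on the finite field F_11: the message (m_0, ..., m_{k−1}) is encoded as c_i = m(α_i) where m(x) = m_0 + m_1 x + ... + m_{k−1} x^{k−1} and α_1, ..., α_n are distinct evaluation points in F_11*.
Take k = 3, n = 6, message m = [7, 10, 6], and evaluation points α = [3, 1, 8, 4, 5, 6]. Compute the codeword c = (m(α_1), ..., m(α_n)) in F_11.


c = [3, 1, 9, 0, 9, 8]

Message polynomial: m(x) = 7 + 10·x + 6·x^2 (mod 11).
For each evaluation point α_i, compute m(α_i) mod 11:
  α_1 = 3: Horner steps 6 → 6 → 3, so m(3) = 3.
  α_2 = 1: Horner steps 6 → 5 → 1, so m(1) = 1.
  α_3 = 8: Horner steps 6 → 3 → 9, so m(8) = 9.
  α_4 = 4: Horner steps 6 → 1 → 0, so m(4) = 0.
  α_5 = 5: Horner steps 6 → 7 → 9, so m(5) = 9.
  α_6 = 6: Horner steps 6 → 2 → 8, so m(6) = 8.
Codeword c = [3, 1, 9, 0, 9, 8] ∈ F_11^6.


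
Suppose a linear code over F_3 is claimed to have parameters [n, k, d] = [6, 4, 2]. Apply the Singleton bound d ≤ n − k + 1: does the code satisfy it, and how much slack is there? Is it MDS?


Singleton RHS = n − k + 1 = 3, slack = 1, bound satisfied, not MDS.

Singleton bound: d ≤ n − k + 1.
Here n = 6, k = 4, so n − k + 1 = 3.
Given d = 2, check d ≤ 3: YES.
Slack = (n − k + 1) − d = 1.
The code is NOT MDS (slack = 1 > 0).
Description: the claimed parameters are [6, 4, 2]_3; such a code would be non-MDS.


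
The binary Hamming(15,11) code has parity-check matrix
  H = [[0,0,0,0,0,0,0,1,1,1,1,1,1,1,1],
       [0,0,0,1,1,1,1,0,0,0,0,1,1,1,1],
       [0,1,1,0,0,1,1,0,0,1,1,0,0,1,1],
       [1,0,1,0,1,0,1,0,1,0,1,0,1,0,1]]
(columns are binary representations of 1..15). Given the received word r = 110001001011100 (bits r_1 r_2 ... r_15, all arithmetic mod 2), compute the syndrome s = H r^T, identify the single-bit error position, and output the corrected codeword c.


s = (0, 1, 1, 0)^T, error position = 6, corrected codeword c = 110000001011100

Compute s = H r^T mod 2 one row at a time:
  s_1 = 0 + 1 + 0 + 1 + 1 + 1 + 0 + 0 = 4 ≡ 0 (mod 2).
  s_2 = 0 + 0 + 1 + 0 + 1 + 1 + 0 + 0 = 3 ≡ 1 (mod 2).
  s_3 = 1 + 0 + 1 + 0 + 0 + 1 + 0 + 0 = 3 ≡ 1 (mod 2).
  s_4 = 1 + 0 + 0 + 0 + 1 + 1 + 1 + 0 = 4 ≡ 0 (mod 2).
s = (0, 1, 1, 0)^T — this equals column 6 of H (binary 0110), so error is at position 6.
Correct: flip bit 6 of r = 110001001011100 to get c = 110000001011100.


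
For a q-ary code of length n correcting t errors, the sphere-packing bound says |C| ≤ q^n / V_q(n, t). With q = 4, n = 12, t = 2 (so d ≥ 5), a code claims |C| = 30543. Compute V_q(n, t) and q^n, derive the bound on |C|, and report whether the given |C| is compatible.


V_q(n, t) = 631, q^n = 16777216, Hamming bound = 26588, |C| = 30543 > bound (violated).

Step 1: Compute V_q(n, t) = Σ_{j=0}^2 C(n, j) (q−1)^j.
  j = 0: C(12,0)·(3)^0 = 1·1 = 1.
  j = 1: C(12,1)·(3)^1 = 12·3 = 36.
  j = 2: C(12,2)·(3)^2 = 66·9 = 594.
  V_q(n, t) = 1 + 36 + 594 = 631.
Step 2: q^n = 4^12 = 16777216.
Step 3: Hamming bound ⌊q^n / V_q(n,t)⌋ = ⌊16777216/631⌋ = 26588.
Step 4: Compare |C| = 30543 to 26588: violated.
The claimed |C| lies above the Hamming bound, so no 4-ary code of length 12 with d ≥ 5 can have 30543 codewords.


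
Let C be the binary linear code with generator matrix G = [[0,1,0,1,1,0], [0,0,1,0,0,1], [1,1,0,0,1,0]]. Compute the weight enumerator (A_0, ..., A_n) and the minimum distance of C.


Weight distribution: A_0 = 1, A_2 = 2, A_3 = 2, A_4 = 1, A_5 = 2. Minimum distance d = 2.

Enumerate all 2^3 = 8 messages m ∈ F_2^3.
For each, compute codeword c = mG in F_2^6, then tally its weight.
  m = 000 → c = 000000, weight = 0.
  m = 100 → c = 010110, weight = 3.
  m = 010 → c = 001001, weight = 2.
  m = 110 → c = 011111, weight = 5.
  m = 001 → c = 110010, weight = 3.
  m = 101 → c = 100100, weight = 2.
  m = 011 → c = 111011, weight = 5.
  m = 111 → c = 101101, weight = 4.
Tally weights:
  weight 0: 1 codewords.
  weight 2: 2 codewords.
  weight 3: 2 codewords.
  weight 4: 1 codewords.
  weight 5: 2 codewords.
Minimum distance d = smallest w > 0 with A_w > 0 = 2.
Sanity: Σ A_w = 8 = 2^3 = 8 ✓.


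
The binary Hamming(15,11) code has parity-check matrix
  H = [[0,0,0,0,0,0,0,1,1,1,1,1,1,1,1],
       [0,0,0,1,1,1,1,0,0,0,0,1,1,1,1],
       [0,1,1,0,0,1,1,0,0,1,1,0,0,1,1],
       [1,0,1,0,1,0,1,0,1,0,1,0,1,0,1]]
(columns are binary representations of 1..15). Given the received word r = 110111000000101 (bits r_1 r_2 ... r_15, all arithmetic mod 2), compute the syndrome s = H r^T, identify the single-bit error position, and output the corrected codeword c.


s = (0, 1, 1, 0)^T, error position = 6, corrected codeword c = 110110000000101

Compute s = H r^T mod 2 one row at a time:
  s_1 = 0 + 0 + 0 + 0 + 0 + 1 + 0 + 1 = 2 ≡ 0 (mod 2).
  s_2 = 1 + 1 + 1 + 0 + 0 + 1 + 0 + 1 = 5 ≡ 1 (mod 2).
  s_3 = 1 + 0 + 1 + 0 + 0 + 0 + 0 + 1 = 3 ≡ 1 (mod 2).
  s_4 = 1 + 0 + 1 + 0 + 0 + 0 + 1 + 1 = 4 ≡ 0 (mod 2).
s = (0, 1, 1, 0)^T — this equals column 6 of H (binary 0110), so error is at position 6.
Correct: flip bit 6 of r = 110111000000101 to get c = 110110000000101.


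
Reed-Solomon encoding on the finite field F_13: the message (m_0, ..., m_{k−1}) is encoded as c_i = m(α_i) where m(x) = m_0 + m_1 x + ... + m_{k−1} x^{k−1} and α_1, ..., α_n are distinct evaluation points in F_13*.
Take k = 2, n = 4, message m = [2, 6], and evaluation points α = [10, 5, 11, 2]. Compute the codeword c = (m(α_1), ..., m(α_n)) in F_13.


c = [10, 6, 3, 1]

Message polynomial: m(x) = 2 + 6·x (mod 13).
For each evaluation point α_i, compute m(α_i) mod 13:
  α_1 = 10: Horner steps 6 → 10, so m(10) = 10.
  α_2 = 5: Horner steps 6 → 6, so m(5) = 6.
  α_3 = 11: Horner steps 6 → 3, so m(11) = 3.
  α_4 = 2: Horner steps 6 → 1, so m(2) = 1.
Codeword c = [10, 6, 3, 1] ∈ F_13^4.


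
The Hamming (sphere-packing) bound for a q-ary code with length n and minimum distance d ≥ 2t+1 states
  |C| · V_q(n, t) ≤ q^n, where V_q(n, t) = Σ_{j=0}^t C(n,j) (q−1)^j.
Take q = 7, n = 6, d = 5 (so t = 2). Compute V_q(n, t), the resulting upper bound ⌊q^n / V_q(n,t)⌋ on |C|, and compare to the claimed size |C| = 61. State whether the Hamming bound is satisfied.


V_q(n, t) = 577, q^n = 117649, Hamming bound = 203, |C| = 61 ≤ bound (satisfied).

Step 1: Compute V_q(n, t) = Σ_{j=0}^2 C(n, j) (q−1)^j.
  j = 0: C(6,0)·(6)^0 = 1·1 = 1.
  j = 1: C(6,1)·(6)^1 = 6·6 = 36.
  j = 2: C(6,2)·(6)^2 = 15·36 = 540.
  V_q(n, t) = 1 + 36 + 540 = 577.
Step 2: q^n = 7^6 = 117649.
Step 3: Hamming bound ⌊q^n / V_q(n,t)⌋ = ⌊117649/577⌋ = 203.
Step 4: Compare |C| = 61 to 203: satisfied.
The claimed |C| lies below the Hamming bound.


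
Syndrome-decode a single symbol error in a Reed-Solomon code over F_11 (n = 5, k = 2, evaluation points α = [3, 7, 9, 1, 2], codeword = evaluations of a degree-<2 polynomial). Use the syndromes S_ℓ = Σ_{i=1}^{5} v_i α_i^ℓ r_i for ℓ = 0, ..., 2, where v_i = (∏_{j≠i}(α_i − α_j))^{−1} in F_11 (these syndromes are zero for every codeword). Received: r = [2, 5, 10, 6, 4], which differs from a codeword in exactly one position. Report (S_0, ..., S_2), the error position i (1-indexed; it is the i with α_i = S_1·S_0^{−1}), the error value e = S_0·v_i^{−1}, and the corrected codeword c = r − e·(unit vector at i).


S = (9, 4, 3), error at position 3, error magnitude e = 9, c = [2, 5, 1, 6, 4].

Step 1: column multipliers v_i = (∏_{j≠i}(α_i − α_j))^{−1} mod 11.
  i = 1 (α = 3): (3−7)(3−9)(3−1)(3−2) = (−4)·(−6)·2·1 = 48 ≡ 4, so v_1 = 4^{−1} = 3 (mod 11).
  i = 2 (α = 7): (7−3)(7−9)(7−1)(7−2) = 4·(−2)·6·5 = −240 ≡ 2, so v_2 = 2^{−1} = 6 (mod 11).
  i = 3 (α = 9): (9−3)(9−7)(9−1)(9−2) = 6·2·8·7 = 672 ≡ 1, so v_3 = 1^{−1} = 1 (mod 11).
  i = 4 (α = 1): (1−3)(1−7)(1−9)(1−2) = (−2)·(−6)·(−8)·(−1) = 96 ≡ 8, so v_4 = 8^{−1} = 7 (mod 11).
  i = 5 (α = 2): (2−3)(2−7)(2−9)(2−1) = (−1)·(−5)·(−7)·1 = −35 ≡ 9, so v_5 = 9^{−1} = 5 (mod 11).
  v = [3, 6, 1, 7, 5].
Step 2: syndromes of r = [2, 5, 10, 6, 4] (all sums mod 11).
  S_0 = Σ v_i r_i = 3·2 + 6·5 + 1·10 + 7·6 + 5·4 = 108 ≡ 9.
  S_1 = Σ v_i α_i r_i = 3·3·2 + 6·7·5 + 1·9·10 + 7·1·6 + 5·2·4 = 400 ≡ 4.
  α_i^2 mod 11 = [9, 5, 4, 1, 4].
  S_2 = Σ v_i α_i^2 r_i = 3·9·2 + 6·5·5 + 1·4·10 + 7·1·6 + 5·4·4 = 366 ≡ 3.
  S = (9, 4, 3) ≠ 0, so r is not a codeword (an error is present).
Step 3: locate the error. For a single error e at position i, S_ℓ = v_i·e·α_i^ℓ, so α_err = S_1/S_0.
  S_0^{−1} = 9^{−1} = 5 (mod 11), so α_err = 4·5 = 20 ≡ 9 = α_3. Error position i = 3.
  Consistency check: S_2/S_1 = 3·3 = 9 ≡ 9 = α_err ✓ (single-error assumption holds).
Step 4: error magnitude e = S_0/v_3 = S_0·∏_{j≠3}(α_3 − α_j) = 9·1 = 9 ≡ 9 (mod 11).
Step 5: correct position 3: c_3 = r_3 − e = 10 − 9 ≡ 1 (mod 11). Hence c = [2, 5, 1, 6, 4].
  Check: interpolating c through the α_i gives m(x) = 8 + 9·x (degree < 2) with m(α_i) = c_i for every i, so c is indeed a codeword.


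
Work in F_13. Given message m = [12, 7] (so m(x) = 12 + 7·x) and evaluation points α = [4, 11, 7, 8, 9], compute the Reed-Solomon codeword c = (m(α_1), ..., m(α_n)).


c = [1, 11, 9, 3, 10]

Message polynomial: m(x) = 12 + 7·x (mod 13).
For each evaluation point α_i, compute m(α_i) mod 13:
  α_1 = 4: Horner steps 7 → 1, so m(4) = 1.
  α_2 = 11: Horner steps 7 → 11, so m(11) = 11.
  α_3 = 7: Horner steps 7 → 9, so m(7) = 9.
  α_4 = 8: Horner steps 7 → 3, so m(8) = 3.
  α_5 = 9: Horner steps 7 → 10, so m(9) = 10.
Codeword c = [1, 11, 9, 3, 10] ∈ F_13^5.


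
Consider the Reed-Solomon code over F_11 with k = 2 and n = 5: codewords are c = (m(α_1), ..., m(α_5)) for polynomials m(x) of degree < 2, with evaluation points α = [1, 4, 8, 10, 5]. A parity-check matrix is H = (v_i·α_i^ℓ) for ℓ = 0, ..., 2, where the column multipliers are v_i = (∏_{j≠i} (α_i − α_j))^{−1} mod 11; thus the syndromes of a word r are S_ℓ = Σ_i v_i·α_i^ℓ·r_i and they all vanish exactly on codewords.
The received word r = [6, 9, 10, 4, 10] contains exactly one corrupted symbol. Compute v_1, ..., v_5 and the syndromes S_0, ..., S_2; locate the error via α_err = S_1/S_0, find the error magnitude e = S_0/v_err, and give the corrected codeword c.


S = (1, 8, 9), error at position 3, error magnitude e = 8, c = [6, 9, 2, 4, 10].

Step 1: column multipliers v_i = (∏_{j≠i}(α_i − α_j))^{−1} mod 11.
  i = 1 (α = 1): (1−4)(1−8)(1−10)(1−5) = (−3)·(−7)·(−9)·(−4) = 756 ≡ 8, so v_1 = 8^{−1} = 7 (mod 11).
  i = 2 (α = 4): (4−1)(4−8)(4−10)(4−5) = 3·(−4)·(−6)·(−1) = −72 ≡ 5, so v_2 = 5^{−1} = 9 (mod 11).
  i = 3 (α = 8): (8−1)(8−4)(8−10)(8−5) = 7·4·(−2)·3 = −168 ≡ 8, so v_3 = 8^{−1} = 7 (mod 11).
  i = 4 (α = 10): (10−1)(10−4)(10−8)(10−5) = 9·6·2·5 = 540 ≡ 1, so v_4 = 1^{−1} = 1 (mod 11).
  i = 5 (α = 5): (5−1)(5−4)(5−8)(5−10) = 4·1·(−3)·(−5) = 60 ≡ 5, so v_5 = 5^{−1} = 9 (mod 11).
  v = [7, 9, 7, 1, 9].
Step 2: syndromes of r = [6, 9, 10, 4, 10] (all sums mod 11).
  S_0 = Σ v_i r_i = 7·6 + 9·9 + 7·10 + 1·4 + 9·10 = 287 ≡ 1.
  S_1 = Σ v_i α_i r_i = 7·1·6 + 9·4·9 + 7·8·10 + 1·10·4 + 9·5·10 = 1416 ≡ 8.
  α_i^2 mod 11 = [1, 5, 9, 1, 3].
  S_2 = Σ v_i α_i^2 r_i = 7·1·6 + 9·5·9 + 7·9·10 + 1·1·4 + 9·3·10 = 1351 ≡ 9.
  S = (1, 8, 9) ≠ 0, so r is not a codeword (an error is present).
Step 3: locate the error. For a single error e at position i, S_ℓ = v_i·e·α_i^ℓ, so α_err = S_1/S_0.
  S_0^{−1} = 1^{−1} = 1 (mod 11), so α_err = 8·1 = 8 ≡ 8 = α_3. Error position i = 3.
  Consistency check: S_2/S_1 = 9·7 = 63 ≡ 8 = α_err ✓ (single-error assumption holds).
Step 4: error magnitude e = S_0/v_3 = S_0·∏_{j≠3}(α_3 − α_j) = 1·8 = 8 ≡ 8 (mod 11).
Step 5: correct position 3: c_3 = r_3 − e = 10 − 8 ≡ 2 (mod 11). Hence c = [6, 9, 2, 4, 10].
  Check: interpolating c through the α_i gives m(x) = 5 + 1·x (degree < 2) with m(α_i) = c_i for every i, so c is indeed a codeword.


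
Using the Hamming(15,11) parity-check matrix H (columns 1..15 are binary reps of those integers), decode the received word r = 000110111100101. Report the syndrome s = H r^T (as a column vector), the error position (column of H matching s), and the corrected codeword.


s = (1, 1, 1, 1)^T, error position = 15, corrected codeword c = 000110111100100

Compute s = H r^T mod 2 one row at a time:
  s_1 = 1 + 1 + 1 + 0 + 0 + 1 + 0 + 1 = 5 ≡ 1 (mod 2).
  s_2 = 1 + 1 + 0 + 1 + 0 + 1 + 0 + 1 = 5 ≡ 1 (mod 2).
  s_3 = 0 + 0 + 0 + 1 + 1 + 0 + 0 + 1 = 3 ≡ 1 (mod 2).
  s_4 = 0 + 0 + 1 + 1 + 1 + 0 + 1 + 1 = 5 ≡ 1 (mod 2).
s = (1, 1, 1, 1)^T — this equals column 15 of H (binary 1111), so error is at position 15.
Correct: flip bit 15 of r = 000110111100101 to get c = 000110111100100.


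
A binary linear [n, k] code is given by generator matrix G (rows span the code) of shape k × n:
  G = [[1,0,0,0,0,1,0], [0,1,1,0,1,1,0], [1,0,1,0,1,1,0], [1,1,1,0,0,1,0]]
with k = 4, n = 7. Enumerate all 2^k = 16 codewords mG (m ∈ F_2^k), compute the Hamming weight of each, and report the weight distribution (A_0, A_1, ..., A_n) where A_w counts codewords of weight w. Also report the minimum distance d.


Weight distribution: A_0 = 1, A_2 = 10, A_4 = 5. Minimum distance d = 2.

Enumerate all 2^4 = 16 messages m ∈ F_2^4.
For each, compute codeword c = mG in F_2^7, then tally its weight.
  m = 0000 → c = 0000000, weight = 0.
  m = 1000 → c = 1000010, weight = 2.
  m = 0100 → c = 0110110, weight = 4.
  m = 1100 → c = 1110100, weight = 4.
  m = 0010 → c = 1010110, weight = 4.
  m = 1010 → c = 0010100, weight = 2.
  m = 0110 → c = 1100000, weight = 2.
  m = 1110 → c = 0100010, weight = 2.
  m = 0001 → c = 1110010, weight = 4.
  m = 1001 → c = 0110000, weight = 2.
  m = 0101 → c = 1000100, weight = 2.
  m = 1101 → c = 0000110, weight = 2.
  m = 0011 → c = 0100100, weight = 2.
  m = 1011 → c = 1100110, weight = 4.
  m = 0111 → c = 0010010, weight = 2.
  m = 1111 → c = 1010000, weight = 2.
Tally weights:
  weight 0: 1 codewords.
  weight 2: 10 codewords.
  weight 4: 5 codewords.
Minimum distance d = smallest w > 0 with A_w > 0 = 2.
Sanity: Σ A_w = 16 = 2^4 = 16 ✓.


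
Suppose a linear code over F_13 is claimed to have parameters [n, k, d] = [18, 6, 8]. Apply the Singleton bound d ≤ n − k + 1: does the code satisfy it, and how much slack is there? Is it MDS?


Singleton RHS = n − k + 1 = 13, slack = 5, bound satisfied, not MDS.

Singleton bound: d ≤ n − k + 1.
Here n = 18, k = 6, so n − k + 1 = 13.
Given d = 8, check d ≤ 13: YES.
Slack = (n − k + 1) − d = 5.
The code is NOT MDS (slack = 5 > 0).
Description: the claimed parameters are [18, 6, 8]_13; such a code would be non-MDS.


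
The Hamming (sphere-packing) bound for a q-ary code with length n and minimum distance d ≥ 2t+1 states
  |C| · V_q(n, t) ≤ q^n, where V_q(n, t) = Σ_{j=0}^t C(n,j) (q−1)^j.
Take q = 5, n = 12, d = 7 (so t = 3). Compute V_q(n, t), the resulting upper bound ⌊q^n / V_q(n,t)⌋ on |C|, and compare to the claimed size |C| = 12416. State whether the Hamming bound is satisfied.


V_q(n, t) = 15185, q^n = 244140625, Hamming bound = 16077, |C| = 12416 ≤ bound (satisfied).

Step 1: Compute V_q(n, t) = Σ_{j=0}^3 C(n, j) (q−1)^j.
  j = 0: C(12,0)·(4)^0 = 1·1 = 1.
  j = 1: C(12,1)·(4)^1 = 12·4 = 48.
  j = 2: C(12,2)·(4)^2 = 66·16 = 1056.
  j = 3: C(12,3)·(4)^3 = 220·64 = 14080.
  V_q(n, t) = 1 + 48 + 1056 + 14080 = 15185.
Step 2: q^n = 5^12 = 244140625.
Step 3: Hamming bound ⌊q^n / V_q(n,t)⌋ = ⌊244140625/15185⌋ = 16077.
Step 4: Compare |C| = 12416 to 16077: satisfied.
The claimed |C| lies below the Hamming bound.


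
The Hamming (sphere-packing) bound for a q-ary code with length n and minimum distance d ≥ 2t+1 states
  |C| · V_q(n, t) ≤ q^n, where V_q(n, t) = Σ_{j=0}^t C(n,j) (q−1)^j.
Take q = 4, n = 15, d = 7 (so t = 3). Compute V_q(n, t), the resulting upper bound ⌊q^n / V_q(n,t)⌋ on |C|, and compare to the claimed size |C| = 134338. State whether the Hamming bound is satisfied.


V_q(n, t) = 13276, q^n = 1073741824, Hamming bound = 80878, |C| = 134338 > bound (violated).

Step 1: Compute V_q(n, t) = Σ_{j=0}^3 C(n, j) (q−1)^j.
  j = 0: C(15,0)·(3)^0 = 1·1 = 1.
  j = 1: C(15,1)·(3)^1 = 15·3 = 45.
  j = 2: C(15,2)·(3)^2 = 105·9 = 945.
  j = 3: C(15,3)·(3)^3 = 455·27 = 12285.
  V_q(n, t) = 1 + 45 + 945 + 12285 = 13276.
Step 2: q^n = 4^15 = 1073741824.
Step 3: Hamming bound ⌊q^n / V_q(n,t)⌋ = ⌊1073741824/13276⌋ = 80878.
Step 4: Compare |C| = 134338 to 80878: violated.
The claimed |C| lies above the Hamming bound, so no 4-ary code of length 15 with d ≥ 7 can have 134338 codewords.


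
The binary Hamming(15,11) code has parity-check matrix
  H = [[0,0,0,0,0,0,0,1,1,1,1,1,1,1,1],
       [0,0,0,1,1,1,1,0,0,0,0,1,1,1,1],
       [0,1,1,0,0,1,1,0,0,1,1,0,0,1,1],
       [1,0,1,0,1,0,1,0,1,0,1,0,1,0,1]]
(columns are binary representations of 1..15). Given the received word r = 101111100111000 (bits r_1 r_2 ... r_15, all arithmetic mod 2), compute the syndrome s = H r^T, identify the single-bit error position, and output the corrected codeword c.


s = (1, 1, 1, 1)^T, error position = 15, corrected codeword c = 101111100111001

Compute s = H r^T mod 2 one row at a time:
  s_1 = 0 + 0 + 1 + 1 + 1 + 0 + 0 + 0 = 3 ≡ 1 (mod 2).
  s_2 = 1 + 1 + 1 + 1 + 1 + 0 + 0 + 0 = 5 ≡ 1 (mod 2).
  s_3 = 0 + 1 + 1 + 1 + 1 + 1 + 0 + 0 = 5 ≡ 1 (mod 2).
  s_4 = 1 + 1 + 1 + 1 + 0 + 1 + 0 + 0 = 5 ≡ 1 (mod 2).
s = (1, 1, 1, 1)^T — this equals column 15 of H (binary 1111), so error is at position 15.
Correct: flip bit 15 of r = 101111100111000 to get c = 101111100111001.


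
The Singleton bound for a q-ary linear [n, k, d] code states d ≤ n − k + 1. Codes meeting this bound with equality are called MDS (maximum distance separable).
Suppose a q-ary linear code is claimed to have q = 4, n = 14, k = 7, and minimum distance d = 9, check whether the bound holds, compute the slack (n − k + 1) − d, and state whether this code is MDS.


Singleton RHS = n − k + 1 = 8, slack = -1, bound violated (no such code; not MDS).

Singleton bound: d ≤ n − k + 1.
Here n = 14, k = 7, so n − k + 1 = 8.
Given d = 9, check d ≤ 8: NO.
Slack = (n − k + 1) − d = -1.
The slack is negative: d = 9 exceeds n − k + 1 = 8 by 1, so the Singleton bound is violated and no linear [14, 7, 9]_4 code can exist. In particular it is not MDS (MDS requires d = n − k + 1 exactly).
Description: the claimed parameters are [14, 7, 9]_4; such a code would be impossible (violates the Singleton bound).


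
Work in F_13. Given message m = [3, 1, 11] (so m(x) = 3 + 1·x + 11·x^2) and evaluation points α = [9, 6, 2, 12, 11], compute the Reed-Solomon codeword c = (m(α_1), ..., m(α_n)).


c = [6, 2, 10, 0, 6]

Message polynomial: m(x) = 3 + 1·x + 11·x^2 (mod 13).
For each evaluation point α_i, compute m(α_i) mod 13:
  α_1 = 9: Horner steps 11 → 9 → 6, so m(9) = 6.
  α_2 = 6: Horner steps 11 → 2 → 2, so m(6) = 2.
  α_3 = 2: Horner steps 11 → 10 → 10, so m(2) = 10.
  α_4 = 12: Horner steps 11 → 3 → 0, so m(12) = 0.
  α_5 = 11: Horner steps 11 → 5 → 6, so m(11) = 6.
Codeword c = [6, 2, 10, 0, 6] ∈ F_13^5.


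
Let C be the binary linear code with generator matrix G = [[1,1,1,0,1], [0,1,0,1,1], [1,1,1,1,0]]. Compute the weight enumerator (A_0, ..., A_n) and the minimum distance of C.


Weight distribution: A_0 = 1, A_1 = 1, A_2 = 1, A_3 = 3, A_4 = 2. Minimum distance d = 1.

Enumerate all 2^3 = 8 messages m ∈ F_2^3.
For each, compute codeword c = mG in F_2^5, then tally its weight.
  m = 000 → c = 00000, weight = 0.
  m = 100 → c = 11101, weight = 4.
  m = 010 → c = 01011, weight = 3.
  m = 110 → c = 10110, weight = 3.
  m = 001 → c = 11110, weight = 4.
  m = 101 → c = 00011, weight = 2.
  m = 011 → c = 10101, weight = 3.
  m = 111 → c = 01000, weight = 1.
Tally weights:
  weight 0: 1 codewords.
  weight 1: 1 codewords.
  weight 2: 1 codewords.
  weight 3: 3 codewords.
  weight 4: 2 codewords.
Minimum distance d = smallest w > 0 with A_w > 0 = 1.
Sanity: Σ A_w = 8 = 2^3 = 8 ✓.


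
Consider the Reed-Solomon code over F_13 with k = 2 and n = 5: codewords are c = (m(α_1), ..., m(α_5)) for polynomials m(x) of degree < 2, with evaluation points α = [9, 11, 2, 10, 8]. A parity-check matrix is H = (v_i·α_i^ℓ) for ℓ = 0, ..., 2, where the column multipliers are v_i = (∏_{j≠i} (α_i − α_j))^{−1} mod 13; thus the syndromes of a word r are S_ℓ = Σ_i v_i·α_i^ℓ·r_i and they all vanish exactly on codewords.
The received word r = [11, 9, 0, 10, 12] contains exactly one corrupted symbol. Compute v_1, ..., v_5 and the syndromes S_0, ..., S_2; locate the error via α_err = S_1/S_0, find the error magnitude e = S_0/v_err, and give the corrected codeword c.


S = (1, 2, 4), error at position 3, error magnitude e = 8, c = [11, 9, 5, 10, 12].

Step 1: column multipliers v_i = (∏_{j≠i}(α_i − α_j))^{−1} mod 13.
  i = 1 (α = 9): (9−11)(9−2)(9−10)(9−8) = (−2)·7·(−1)·1 = 14 ≡ 1, so v_1 = 1^{−1} = 1 (mod 13).
  i = 2 (α = 11): (11−9)(11−2)(11−10)(11−8) = 2·9·1·3 = 54 ≡ 2, so v_2 = 2^{−1} = 7 (mod 13).
  i = 3 (α = 2): (2−9)(2−11)(2−10)(2−8) = (−7)·(−9)·(−8)·(−6) = 3024 ≡ 8, so v_3 = 8^{−1} = 5 (mod 13).
  i = 4 (α = 10): (10−9)(10−11)(10−2)(10−8) = 1·(−1)·8·2 = −16 ≡ 10, so v_4 = 10^{−1} = 4 (mod 13).
  i = 5 (α = 8): (8−9)(8−11)(8−2)(8−10) = (−1)·(−3)·6·(−2) = −36 ≡ 3, so v_5 = 3^{−1} = 9 (mod 13).
  v = [1, 7, 5, 4, 9].
Step 2: syndromes of r = [11, 9, 0, 10, 12] (all sums mod 13).
  S_0 = Σ v_i r_i = 1·11 + 7·9 + 5·0 + 4·10 + 9·12 = 222 ≡ 1.
  S_1 = Σ v_i α_i r_i = 1·9·11 + 7·11·9 + 5·2·0 + 4·10·10 + 9·8·12 = 2056 ≡ 2.
  α_i^2 mod 13 = [3, 4, 4, 9, 12].
  S_2 = Σ v_i α_i^2 r_i = 1·3·11 + 7·4·9 + 5·4·0 + 4·9·10 + 9·12·12 = 1941 ≡ 4.
  S = (1, 2, 4) ≠ 0, so r is not a codeword (an error is present).
Step 3: locate the error. For a single error e at position i, S_ℓ = v_i·e·α_i^ℓ, so α_err = S_1/S_0.
  S_0^{−1} = 1^{−1} = 1 (mod 13), so α_err = 2·1 = 2 ≡ 2 = α_3. Error position i = 3.
  Consistency check: S_2/S_1 = 4·7 = 28 ≡ 2 = α_err ✓ (single-error assumption holds).
Step 4: error magnitude e = S_0/v_3 = S_0·∏_{j≠3}(α_3 − α_j) = 1·8 = 8 ≡ 8 (mod 13).
Step 5: correct position 3: c_3 = r_3 − e = 0 − 8 ≡ 5 (mod 13). Hence c = [11, 9, 5, 10, 12].
  Check: interpolating c through the α_i gives m(x) = 7 + 12·x (degree < 2) with m(α_i) = c_i for every i, so c is indeed a codeword.
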